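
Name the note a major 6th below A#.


Working:
A 6th spans 6 letter names, so from A we land on C
A major 6th = 9 semitones below A#
Spell C at that pitch: C#
= C#


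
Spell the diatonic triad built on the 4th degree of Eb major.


Working:
Eb major scale: Eb F G Ab Bb C D
Diatonic triad on degree 4 stacks scale notes 4, 6, 1: Ab C Eb
Ab→C = 4 semitones; Ab→Eb = 7 semitones → major triad
= Ab C Eb (major)


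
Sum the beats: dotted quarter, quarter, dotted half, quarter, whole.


Beat values:
  dotted quarter = 1.5 beats
  quarter = 1 beat
  dotted half = 3 beats
  quarter = 1 beat
  whole = 4 beats
Sum = 1.5 + 1 + 3 + 1 + 4
= 10.5 beats


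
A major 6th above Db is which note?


A 6th spans 6 letter names, so from D we land on B
A major 6th = 9 semitones above Db
Spell B at that pitch: Bb
= Bb


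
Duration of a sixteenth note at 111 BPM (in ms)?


One quarter-note beat = 60000 / BPM = 60000 / 111 ms
Sixteenth note = 1/4 × quarter note
Duration = 1/4 × 60000 / 111 = 15000 / 111
= 135.1 ms


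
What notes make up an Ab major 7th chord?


Major 7th chord = root + major 3rd + perfect 5th + major 7th
Seventh chords stack in thirds, so the letter names are A-C-E-G
Root: Ab
Major 3rd above Ab: C
Perfect 5th above Ab: Eb
Major 7th above Ab: G
Chord = Ab C Eb G


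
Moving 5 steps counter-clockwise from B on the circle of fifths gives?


Each counter-clockwise step moves down a perfect 5th (= up a perfect 4th)
From B: B → E → A → D → G → C
= C


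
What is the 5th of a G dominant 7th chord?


Solution.
Dominant 7th chord = root + major 3rd + perfect 5th + minor 7th
Seventh chords stack in thirds, so the letter names are G-B-D-F
Root: G
Major 3rd above G: B
Perfect 5th above G: D
Minor 7th above G: F
The 5th = D


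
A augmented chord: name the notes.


Step by step:
Augmented triad = root + major 3rd (4 semitones) + augmented 5th (8 semitones)
A triad on A stacks thirds, so the chord tones use letter names A-C-E
Root: A
Major 3rd above A: C#
Augmented 5th above A: E#
Chord = A C# E#


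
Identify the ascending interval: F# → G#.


Letter names: F → G spans 2 letter names → a 2nd
Semitones: F# → G# = 2 half-steps
A 2nd of 2 semitones is a major 2nd
= major 2nd


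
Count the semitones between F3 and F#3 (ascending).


Reasoning:
Absolute semitone position = octave×12 + chromatic position
F3: 3×12 + 5 = 41
F#3: 3×12 + 6 = 42
Difference = 42 - 41 = 1
= 1 semitone


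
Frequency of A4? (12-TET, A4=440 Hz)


Step by step:
f = 440 × 2^(n/12) where n = semitones from A4
A4: 0 semitones from A4
f = 440 × 2^(0/12)
f = 440.00 Hz


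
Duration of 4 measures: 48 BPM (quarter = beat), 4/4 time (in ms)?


Quarter-note beat duration = 60000 / 48 ms
Beats per measure (4/4) = 4
One measure = 4 × 60000 / 48 = 240000 / 48 ms
4 measures = 4 × 240000 / 48 = 960000 / 48
= 20000.0 ms


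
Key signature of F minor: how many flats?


Reasoning:
Flat minor keys: A(0), D(1), G(2), C(3), F(4), Bb(5), Eb(6), Ab(7)
F minor has 4 flats
Order of flats: Bb Eb Ab Db Gb Cb Fb → first 4: Bb, Eb, Ab, Db
= 4 flats


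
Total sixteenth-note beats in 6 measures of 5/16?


Working:
Time signature 5/16: the bottom number 16 means the sixteenth note gets one count
The top number 5 means 5 sixteenth-note beats per measure
Total = 5 × 6 measures
= 30 sixteenth-note beats


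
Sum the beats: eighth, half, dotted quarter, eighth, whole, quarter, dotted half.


Step by step:
Beat values:
  eighth = 0.5 beats
  half = 2 beats
  dotted quarter = 1.5 beats
  eighth = 0.5 beats
  whole = 4 beats
  quarter = 1 beat
  dotted half = 3 beats
Sum = 0.5 + 2 + 1.5 + 0.5 + 4 + 1 + 3
= 12.5 beats


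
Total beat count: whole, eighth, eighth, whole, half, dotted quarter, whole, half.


Step by step:
Beat values:
  whole = 4 beats
  eighth = 0.5 beats
  eighth = 0.5 beats
  whole = 4 beats
  half = 2 beats
  dotted quarter = 1.5 beats
  whole = 4 beats
  half = 2 beats
Sum = 4 + 0.5 + 0.5 + 4 + 2 + 1.5 + 4 + 2
= 18.5 beats


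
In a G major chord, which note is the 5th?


Let's work it out.
Major triad = root + major 3rd (4 semitones) + perfect 5th (7 semitones)
A triad on G stacks thirds, so the chord tones use letter names G-B-D
Root: G
Major 3rd above G: B
Perfect 5th above G: D
The 5th = D


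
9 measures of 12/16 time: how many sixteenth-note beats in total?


Time signature 12/16: the bottom number 16 means the sixteenth note gets one count
The top number 12 means 12 sixteenth-note beats per measure
Total = 12 × 9 measures
= 108 sixteenth-note beats


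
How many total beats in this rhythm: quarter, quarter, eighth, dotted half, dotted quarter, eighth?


Solution.
Beat values:
  quarter = 1 beat
  quarter = 1 beat
  eighth = 0.5 beats
  dotted half = 3 beats
  dotted quarter = 1.5 beats
  eighth = 0.5 beats
Sum = 1 + 1 + 0.5 + 3 + 1.5 + 0.5
= 7.5 beats


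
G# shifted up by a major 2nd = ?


Working:
major 2nd: 2 letter names, 2 semitones
Letter: G + 1 → A
Pitch: G# + 2 semitones, spelled as an A → A#
= A#


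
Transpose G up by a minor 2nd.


Step by step:
minor 2nd: 2 letter names, 1 semitones
Letter: G + 1 → A
Pitch: G + 1 semitones, spelled as an A → Ab
= Ab


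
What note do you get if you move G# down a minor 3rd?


Let's work it out.
minor 3rd: 3 letter names, 3 semitones
Letter: G - 2 → E
Pitch: G# - 3 semitones, spelled as an E → E#
= E#


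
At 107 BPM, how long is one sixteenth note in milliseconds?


One quarter-note beat = 60000 / BPM = 60000 / 107 ms
Sixteenth note = 1/4 × quarter note
Duration = 1/4 × 60000 / 107 = 15000 / 107
= 140.2 ms


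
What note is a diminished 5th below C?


Step by step:
A 5th spans 5 letter names, so from C we land on F
A diminished 5th = 6 semitones below C
Spell F at that pitch: F#
= F#


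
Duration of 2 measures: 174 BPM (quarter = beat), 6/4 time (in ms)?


Reasoning:
Quarter-note beat duration = 60000 / 174 ms
Beats per measure (6/4) = 6
One measure = 6 × 60000 / 174 = 360000 / 174 ms
2 measures = 2 × 360000 / 174 = 720000 / 174
= 4137.9 ms


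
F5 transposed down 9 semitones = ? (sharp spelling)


Reasoning:
F5: chromatic position 5 in octave 5 → absolute = 5×12 + 5 = 65
Transpose down 9: 65 - 9 = 56
56 = 4×12 + 8 → G# in octave 4
Result = G#4


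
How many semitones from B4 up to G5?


Reasoning:
Absolute semitone position = octave×12 + chromatic position
B4: 4×12 + 11 = 59
G5: 5×12 + 7 = 67
Difference = 67 - 59 = 8
= 8 semitones


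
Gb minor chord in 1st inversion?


Root position: Gb Bbb Db
1st inversion: move root up an octave
Bass note: Bbb
Notes (bottom to top) = Bbb Db Gb


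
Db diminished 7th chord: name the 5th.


Working:
Diminished 7th chord = root + minor 3rd + diminished 5th + diminished 7th
Seventh chords stack in thirds, so the letter names are D-F-A-C
Root: Db
Minor 3rd above Db: Fb
Diminished 5th above Db: Abb
Diminished 7th above Db: Cbb
The 5th = Abb


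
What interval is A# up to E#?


Reasoning:
Letter names: A → E spans 5 letter names → a 5th
Semitones: A# → E# = 7 half-steps
A 5th of 7 semitones is a perfect 5th
= perfect 5th


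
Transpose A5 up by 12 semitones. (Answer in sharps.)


Let's work it out.
A5: chromatic position 9 in octave 5 → absolute = 5×12 + 9 = 69
Transpose up 12: 69 + 12 = 81
81 = 6×12 + 9 → A in octave 6
Result = A6


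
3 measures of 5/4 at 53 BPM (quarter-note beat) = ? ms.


Let's work it out.
Quarter-note beat duration = 60000 / 53 ms
Beats per measure (5/4) = 5
One measure = 5 × 60000 / 53 = 300000 / 53 ms
3 measures = 3 × 300000 / 53 = 900000 / 53
= 16981.1 ms


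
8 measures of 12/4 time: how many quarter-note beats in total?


Time signature 12/4: the bottom number 4 means the quarter note gets one count
The top number 12 means 12 quarter-note beats per measure
Total = 12 × 8 measures
= 96 quarter-note beats


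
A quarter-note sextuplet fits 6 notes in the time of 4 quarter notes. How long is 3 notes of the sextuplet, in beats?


Sextuplet: 6 notes occupy the space of 4 quarter notes
Space = 4 × 1 = 4 beats
Each sextuplet note = 4 / 6 = 2/3 beats
3 notes = 3 × 2/3 = 2
= 2 beats


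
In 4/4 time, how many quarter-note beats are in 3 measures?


Working:
Time signature 4/4: the bottom number 4 means the quarter note gets one count
The top number 4 means 4 quarter-note beats per measure
Total = 4 × 3 measures
= 12 quarter-note beats


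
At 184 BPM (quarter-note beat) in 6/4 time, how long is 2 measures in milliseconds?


Quarter-note beat duration = 60000 / 184 ms
Beats per measure (6/4) = 6
One measure = 6 × 60000 / 184 = 360000 / 184 ms
2 measures = 2 × 360000 / 184 = 720000 / 184
= 3913.0 ms


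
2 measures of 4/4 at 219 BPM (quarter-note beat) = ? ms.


Reasoning:
Quarter-note beat duration = 60000 / 219 ms
Beats per measure (4/4) = 4
One measure = 4 × 60000 / 219 = 240000 / 219 ms
2 measures = 2 × 240000 / 219 = 480000 / 219
= 2191.8 ms


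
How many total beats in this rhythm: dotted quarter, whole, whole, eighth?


Beat values:
  dotted quarter = 1.5 beats
  whole = 4 beats
  whole = 4 beats
  eighth = 0.5 beats
Sum = 1.5 + 4 + 4 + 0.5
= 10 beats


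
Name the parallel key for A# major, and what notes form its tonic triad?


Working:
Parallel keys share the same tonic but differ in mode
A# major → parallel is A# minor
Tonic triad of A# minor = A# C# E#
= A# minor; triad = A# C# E#


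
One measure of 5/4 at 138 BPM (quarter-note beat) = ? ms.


Reasoning:
Quarter-note beat duration = 60000 / 138 ms
Beats per measure (5/4) = 5
One measure = 5 × 60000 / 138 = 300000 / 138 ms
= 2173.9 ms


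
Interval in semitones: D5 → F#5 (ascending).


Absolute semitone position = octave×12 + chromatic position
D5: 5×12 + 2 = 62
F#5: 5×12 + 6 = 66
Difference = 66 - 62 = 4
= 4 semitones


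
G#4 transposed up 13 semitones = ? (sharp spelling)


G#4: chromatic position 8 in octave 4 → absolute = 4×12 + 8 = 56
Transpose up 13: 56 + 13 = 69
69 = 5×12 + 9 → A in octave 5
Result = A5


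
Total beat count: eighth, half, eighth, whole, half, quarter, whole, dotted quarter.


Let's work it out.
Beat values:
  eighth = 0.5 beats
  half = 2 beats
  eighth = 0.5 beats
  whole = 4 beats
  half = 2 beats
  quarter = 1 beat
  whole = 4 beats
  dotted quarter = 1.5 beats
Sum = 0.5 + 2 + 0.5 + 4 + 2 + 1 + 4 + 1.5
= 15.5 beats


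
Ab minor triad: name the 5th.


Working:
Minor triad = root + minor 3rd (3 semitones) + perfect 5th (7 semitones)
A triad on Ab stacks thirds, so the chord tones use letter names A-C-E
Root: Ab
Minor 3rd above Ab: Cb
Perfect 5th above Ab: Eb
The 5th = Eb


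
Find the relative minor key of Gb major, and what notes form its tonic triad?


The relative minor shares the major's key signature and starts on its 6th degree
6th degree = a major 6th above the tonic; a major 6th above Gb is Eb
→ relative minor of Gb major is Eb minor
Tonic triad of Eb minor = root + minor 3rd + perfect 5th = Eb Gb Bb
= Eb minor; triad = Eb Gb Bb


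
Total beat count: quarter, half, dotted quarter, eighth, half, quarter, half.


Solution.
Beat values:
  quarter = 1 beat
  half = 2 beats
  dotted quarter = 1.5 beats
  eighth = 0.5 beats
  half = 2 beats
  quarter = 1 beat
  half = 2 beats
Sum = 1 + 2 + 1.5 + 0.5 + 2 + 1 + 2
= 10 beats


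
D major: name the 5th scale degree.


Reasoning:
Major scale pattern: W-W-H-W-W-W-H (2-2-1-2-2-2-1 semitones)
Starting from D:
  D + 2 semitones → E
  E + 2 semitones → F#
  F# + 1 semitone → G
  G + 2 semitones → A
  A + 2 semitones → B
  B + 2 semitones → C#
  C# + 1 semitone → D
Scale: D E F# G A B C#
Degree 5 = A


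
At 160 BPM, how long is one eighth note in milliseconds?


Let's work it out.
One quarter-note beat = 60000 / BPM = 60000 / 160 ms
Eighth note = 1/2 × quarter note
Duration = 1/2 × 60000 / 160 = 30000 / 160
= 187.5 ms


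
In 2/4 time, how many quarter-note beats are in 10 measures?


Working:
Time signature 2/4: the bottom number 4 means the quarter note gets one count
The top number 2 means 2 quarter-note beats per measure
Total = 2 × 10 measures
= 20 quarter-note beats


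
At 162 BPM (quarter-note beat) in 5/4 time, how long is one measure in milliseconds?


Let's work it out.
Quarter-note beat duration = 60000 / 162 ms
Beats per measure (5/4) = 5
One measure = 5 × 60000 / 162 = 300000 / 162 ms
= 1851.9 ms


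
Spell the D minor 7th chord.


Let's work it out.
Minor 7th chord = root + minor 3rd + perfect 5th + minor 7th
Seventh chords stack in thirds, so the letter names are D-F-A-C
Root: D
Minor 3rd above D: F
Perfect 5th above D: A
Minor 7th above D: C
Chord = D F A C


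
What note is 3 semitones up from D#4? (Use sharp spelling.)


Let's work it out.
D#4: chromatic position 3 in octave 4 → absolute = 4×12 + 3 = 51
Transpose up 3: 51 + 3 = 54
54 = 4×12 + 6 → F# in octave 4
Result = F#4


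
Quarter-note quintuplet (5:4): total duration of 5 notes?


Reasoning:
Quintuplet: 5 notes occupy the space of 4 quarter notes
Space = 4 × 1 = 4 beats
Each quintuplet note = 4 / 5 = 4/5 beats
5 notes = 5 × 4/5 = 4
= 4 beats


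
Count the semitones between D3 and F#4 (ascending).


Working:
Absolute semitone position = octave×12 + chromatic position
D3: 3×12 + 2 = 38
F#4: 4×12 + 6 = 54
Difference = 54 - 38 = 16
= 16 semitones


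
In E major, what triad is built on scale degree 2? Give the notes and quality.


E major scale: E F# G# A B C# D#
Diatonic triad on degree 2 stacks scale notes 2, 4, 6: F# A C#
F#→A = 3 semitones; F#→C# = 7 semitones → minor triad
= F# A C# (minor)


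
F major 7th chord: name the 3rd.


Major 7th chord = root + major 3rd + perfect 5th + major 7th
Seventh chords stack in thirds, so the letter names are F-A-C-E
Root: F
Major 3rd above F: A
Perfect 5th above F: C
Major 7th above F: E
The 3rd = A


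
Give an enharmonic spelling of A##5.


Solution.
Enharmonic notes sound the same pitch but are spelled with different letter names
A## and B name the same pitch class
= B5


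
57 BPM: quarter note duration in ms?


Let's work it out.
One quarter-note beat = 60000 / BPM = 60000 / 57 ms
Duration = 60000 / 57
= 1052.6 ms


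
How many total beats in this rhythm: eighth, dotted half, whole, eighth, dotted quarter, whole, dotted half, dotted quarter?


Reasoning:
Beat values:
  eighth = 0.5 beats
  dotted half = 3 beats
  whole = 4 beats
  eighth = 0.5 beats
  dotted quarter = 1.5 beats
  whole = 4 beats
  dotted half = 3 beats
  dotted quarter = 1.5 beats
Sum = 0.5 + 3 + 4 + 0.5 + 1.5 + 4 + 3 + 1.5
= 18 beats


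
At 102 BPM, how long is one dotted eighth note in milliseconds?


Solution.
One quarter-note beat = 60000 / BPM = 60000 / 102 ms
Dotted eighth note = 3/4 × quarter note
Duration = 3/4 × 60000 / 102 = 45000 / 102
= 441.2 ms


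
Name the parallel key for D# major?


Reasoning:
Parallel keys share the same tonic but differ in mode
D# major → parallel is D# minor
= D# minor


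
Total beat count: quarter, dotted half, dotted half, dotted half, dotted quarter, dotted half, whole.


Reasoning:
Beat values:
  quarter = 1 beat
  dotted half = 3 beats
  dotted half = 3 beats
  dotted half = 3 beats
  dotted quarter = 1.5 beats
  dotted half = 3 beats
  whole = 4 beats
Sum = 1 + 3 + 3 + 3 + 1.5 + 3 + 4
= 18.5 beats


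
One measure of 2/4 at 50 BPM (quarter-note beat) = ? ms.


Solution.
Quarter-note beat duration = 60000 / 50 ms
Beats per measure (2/4) = 2
One measure = 2 × 60000 / 50 = 120000 / 50 ms
= 2400.0 ms


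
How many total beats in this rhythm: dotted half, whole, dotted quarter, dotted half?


Reasoning:
Beat values:
  dotted half = 3 beats
  whole = 4 beats
  dotted quarter = 1.5 beats
  dotted half = 3 beats
Sum = 3 + 4 + 1.5 + 3
= 11.5 beats


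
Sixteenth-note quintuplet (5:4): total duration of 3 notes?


Step by step:
Quintuplet: 5 notes occupy the space of 4 sixteenth notes
Space = 4 × 1/4 = 1 beat
Each quintuplet note = 1 / 5 = 1/5 beats
3 notes = 3 × 1/5 = 3/5
= 3/5 beats


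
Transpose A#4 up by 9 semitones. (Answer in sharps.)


A#4: chromatic position 10 in octave 4 → absolute = 4×12 + 10 = 58
Transpose up 9: 58 + 9 = 67
67 = 5×12 + 7 → G in octave 5
Result = G5


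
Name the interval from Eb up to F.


Solution.
Letter names: E → F spans 2 letter names → a 2nd
Semitones: Eb → F = 2 half-steps
A 2nd of 2 semitones is a major 2nd
= major 2nd


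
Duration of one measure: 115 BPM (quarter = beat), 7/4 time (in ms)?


Solution.
Quarter-note beat duration = 60000 / 115 ms
Beats per measure (7/4) = 7
One measure = 7 × 60000 / 115 = 420000 / 115 ms
= 3652.2 ms


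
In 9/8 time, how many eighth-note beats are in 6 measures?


Let's work it out.
Time signature 9/8: the bottom number 8 means the eighth note gets one count
The top number 9 means 9 eighth-note beats per measure
Total = 9 × 6 measures
= 54 eighth-note beats


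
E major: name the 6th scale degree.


Solution.
Major scale pattern: W-W-H-W-W-W-H (2-2-1-2-2-2-1 semitones)
Starting from E:
  E + 2 semitones → F#
  F# + 2 semitones → G#
  G# + 1 semitone → A
  A + 2 semitones → B
  B + 2 semitones → C#
  C# + 2 semitones → D#
  D# + 1 semitone → E
Scale: E F# G# A B C# D#
Degree 6 = C#


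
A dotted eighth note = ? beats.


Reasoning:
Base eighth note = 1/2 beats
Dot 1 adds half the previous value: +1/4
One dotted eighth = 1/2 + 1/4 = 3/4
= 3/4 beats


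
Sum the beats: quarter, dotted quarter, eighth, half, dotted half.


Let's work it out.
Beat values:
  quarter = 1 beat
  dotted quarter = 1.5 beats
  eighth = 0.5 beats
  half = 2 beats
  dotted half = 3 beats
Sum = 1 + 1.5 + 0.5 + 2 + 3
= 8 beats


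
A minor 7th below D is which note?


Solution.
A 7th spans 7 letter names, so from D we land on E
A minor 7th = 10 semitones below D
Spell E at that pitch: E
= E


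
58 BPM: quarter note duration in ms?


One quarter-note beat = 60000 / BPM = 60000 / 58 ms
Duration = 60000 / 58
= 1034.5 ms


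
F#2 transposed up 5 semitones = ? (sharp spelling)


F#2: chromatic position 6 in octave 2 → absolute = 2×12 + 6 = 30
Transpose up 5: 30 + 5 = 35
35 = 2×12 + 11 → B in octave 2
Result = B2


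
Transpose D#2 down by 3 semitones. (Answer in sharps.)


D#2: chromatic position 3 in octave 2 → absolute = 2×12 + 3 = 27
Transpose down 3: 27 - 3 = 24
24 = 2×12 + 0 → C in octave 2
Result = C2


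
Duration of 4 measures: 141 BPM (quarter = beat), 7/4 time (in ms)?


Working:
Quarter-note beat duration = 60000 / 141 ms
Beats per measure (7/4) = 7
One measure = 7 × 60000 / 141 = 420000 / 141 ms
4 measures = 4 × 420000 / 141 = 1680000 / 141
= 11914.9 ms


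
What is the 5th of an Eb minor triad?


Step by step:
Minor triad = root + minor 3rd (3 semitones) + perfect 5th (7 semitones)
A triad on Eb stacks thirds, so the chord tones use letter names E-G-B
Root: Eb
Minor 3rd above Eb: Gb
Perfect 5th above Eb: Bb
The 5th = Bb


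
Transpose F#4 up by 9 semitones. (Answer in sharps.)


F#4: chromatic position 6 in octave 4 → absolute = 4×12 + 6 = 54
Transpose up 9: 54 + 9 = 63
63 = 5×12 + 3 → D# in octave 5
Result = D#5


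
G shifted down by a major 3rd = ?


Reasoning:
major 3rd: 3 letter names, 4 semitones
Letter: G - 2 → E
Pitch: G - 4 semitones, spelled as an E → Eb
= Eb


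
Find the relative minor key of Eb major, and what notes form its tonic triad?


Solution.
The relative minor shares the major's key signature and starts on its 6th degree
6th degree = a major 6th above the tonic; a major 6th above Eb is C
→ relative minor of Eb major is C minor
Tonic triad of C minor = root + minor 3rd + perfect 5th = C Eb G
= C minor; triad = C Eb G


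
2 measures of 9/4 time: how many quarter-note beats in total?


Time signature 9/4: the bottom number 4 means the quarter note gets one count
The top number 9 means 9 quarter-note beats per measure
Total = 9 × 2 measures
= 18 quarter-note beats


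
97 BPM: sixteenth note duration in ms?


Solution.
One quarter-note beat = 60000 / BPM = 60000 / 97 ms
Sixteenth note = 1/4 × quarter note
Duration = 1/4 × 60000 / 97 = 15000 / 97
= 154.6 ms


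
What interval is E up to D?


Letter names: E → D spans 7 letter names → a 7th
Semitones: E → D = 10 half-steps
A 7th of 10 semitones is a minor 7th
= minor 7th


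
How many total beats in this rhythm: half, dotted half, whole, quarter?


Beat values:
  half = 2 beats
  dotted half = 3 beats
  whole = 4 beats
  quarter = 1 beat
Sum = 2 + 3 + 4 + 1
= 10 beats


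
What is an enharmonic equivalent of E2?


Solution.
Enharmonic notes sound the same pitch but are spelled with different letter names
E and D## name the same pitch class
= D##2


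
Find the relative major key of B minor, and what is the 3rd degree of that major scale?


The relative major shares the key signature and is a minor 3rd above the minor tonic
A minor 3rd above B is D
→ relative major of B minor is D major
D major scale: D E F# G A B C#
= D major; 3rd degree = F#


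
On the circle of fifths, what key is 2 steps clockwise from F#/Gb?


Each clockwise step on the circle of fifths moves up a perfect 5th
From F#/Gb: F#/Gb → Db → Ab
= Ab


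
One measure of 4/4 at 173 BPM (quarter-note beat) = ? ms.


Quarter-note beat duration = 60000 / 173 ms
Beats per measure (4/4) = 4
One measure = 4 × 60000 / 173 = 240000 / 173 ms
= 1387.3 ms


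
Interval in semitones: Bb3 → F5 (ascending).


Working:
Absolute semitone position = octave×12 + chromatic position
Bb3: 3×12 + 10 = 46
F5: 5×12 + 5 = 65
Difference = 65 - 46 = 19
= 19 semitones


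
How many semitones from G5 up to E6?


Step by step:
Absolute semitone position = octave×12 + chromatic position
G5: 5×12 + 7 = 67
E6: 6×12 + 4 = 76
Difference = 76 - 67 = 9
= 9 semitones


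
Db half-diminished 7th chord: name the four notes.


Half-diminished 7th chord = root + minor 3rd + diminished 5th + minor 7th
Seventh chords stack in thirds, so the letter names are D-F-A-C
Root: Db
Minor 3rd above Db: Fb
Diminished 5th above Db: Abb
Minor 7th above Db: Cb
Chord = Db Fb Abb Cb


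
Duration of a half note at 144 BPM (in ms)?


Working:
One quarter-note beat = 60000 / BPM = 60000 / 144 ms
Half note = 2 × quarter note
Duration = 2 × 60000 / 144 = 120000 / 144
= 833.3 ms


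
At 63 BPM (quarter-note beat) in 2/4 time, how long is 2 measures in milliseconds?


Solution.
Quarter-note beat duration = 60000 / 63 ms
Beats per measure (2/4) = 2
One measure = 2 × 60000 / 63 = 120000 / 63 ms
2 measures = 2 × 120000 / 63 = 240000 / 63
= 3809.5 ms


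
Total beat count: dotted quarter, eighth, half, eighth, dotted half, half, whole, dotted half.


Solution.
Beat values:
  dotted quarter = 1.5 beats
  eighth = 0.5 beats
  half = 2 beats
  eighth = 0.5 beats
  dotted half = 3 beats
  half = 2 beats
  whole = 4 beats
  dotted half = 3 beats
Sum = 1.5 + 0.5 + 2 + 0.5 + 3 + 2 + 4 + 3
= 16.5 beats


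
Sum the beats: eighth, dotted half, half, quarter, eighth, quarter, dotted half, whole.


Beat values:
  eighth = 0.5 beats
  dotted half = 3 beats
  half = 2 beats
  quarter = 1 beat
  eighth = 0.5 beats
  quarter = 1 beat
  dotted half = 3 beats
  whole = 4 beats
Sum = 0.5 + 3 + 2 + 1 + 0.5 + 1 + 3 + 4
= 15 beats


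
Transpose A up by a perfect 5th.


Step by step:
perfect 5th: 5 letter names, 7 semitones
Letter: A + 4 → E
Pitch: A + 7 semitones, spelled as an E → E
= E


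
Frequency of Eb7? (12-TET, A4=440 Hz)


Step by step:
f = 440 × 2^(n/12) where n = semitones from A4
Eb7: 30 semitones from A4
f = 440 × 2^(30/12)
f = 2489.02 Hz


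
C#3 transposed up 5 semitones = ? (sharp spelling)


C#3: chromatic position 1 in octave 3 → absolute = 3×12 + 1 = 37
Transpose up 5: 37 + 5 = 42
42 = 3×12 + 6 → F# in octave 3
Result = F#3


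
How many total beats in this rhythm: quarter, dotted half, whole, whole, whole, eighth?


Step by step:
Beat values:
  quarter = 1 beat
  dotted half = 3 beats
  whole = 4 beats
  whole = 4 beats
  whole = 4 beats
  eighth = 0.5 beats
Sum = 1 + 3 + 4 + 4 + 4 + 0.5
= 16.5 beats


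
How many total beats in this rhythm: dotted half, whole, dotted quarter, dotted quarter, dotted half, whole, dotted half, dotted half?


Beat values:
  dotted half = 3 beats
  whole = 4 beats
  dotted quarter = 1.5 beats
  dotted quarter = 1.5 beats
  dotted half = 3 beats
  whole = 4 beats
  dotted half = 3 beats
  dotted half = 3 beats
Sum = 3 + 4 + 1.5 + 1.5 + 3 + 4 + 3 + 3
= 23 beats


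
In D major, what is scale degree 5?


Working:
Major scale pattern: W-W-H-W-W-W-H (2-2-1-2-2-2-1 semitones)
Starting from D:
  D + 2 semitones → E
  E + 2 semitones → F#
  F# + 1 semitone → G
  G + 2 semitones → A
  A + 2 semitones → B
  B + 2 semitones → C#
  C# + 1 semitone → D
Scale: D E F# G A B C#
Degree 5 = A


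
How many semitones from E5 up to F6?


Absolute semitone position = octave×12 + chromatic position
E5: 5×12 + 4 = 64
F6: 6×12 + 5 = 77
Difference = 77 - 64 = 13
= 13 semitones


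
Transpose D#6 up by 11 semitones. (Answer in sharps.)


Solution.
D#6: chromatic position 3 in octave 6 → absolute = 6×12 + 3 = 75
Transpose up 11: 75 + 11 = 86
86 = 7×12 + 2 → D in octave 7
Result = D7


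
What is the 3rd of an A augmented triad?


Reasoning:
Augmented triad = root + major 3rd (4 semitones) + augmented 5th (8 semitones)
A triad on A stacks thirds, so the chord tones use letter names A-C-E
Root: A
Major 3rd above A: C#
Augmented 5th above A: E#
The 3rd = C#


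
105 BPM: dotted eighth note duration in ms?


Working:
One quarter-note beat = 60000 / BPM = 60000 / 105 ms
Dotted eighth note = 3/4 × quarter note
Duration = 3/4 × 60000 / 105 = 45000 / 105
= 428.6 ms


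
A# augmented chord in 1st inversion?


Step by step:
Root position: A# C## E##
1st inversion: move root up an octave
Bass note: C##
Notes (bottom to top) = C## E## A#


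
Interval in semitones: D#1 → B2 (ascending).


Reasoning:
Absolute semitone position = octave×12 + chromatic position
D#1: 1×12 + 3 = 15
B2: 2×12 + 11 = 35
Difference = 35 - 15 = 20
= 20 semitones


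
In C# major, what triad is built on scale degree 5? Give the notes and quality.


Step by step:
C# major scale: C# D# E# F# G# A# B#
Diatonic triad on degree 5 stacks scale notes 5, 7, 2: G# B# D#
G#→B# = 4 semitones; G#→D# = 7 semitones → major triad
= G# B# D# (major)


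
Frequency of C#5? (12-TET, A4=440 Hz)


Let's work it out.
f = 440 × 2^(n/12) where n = semitones from A4
C#5: 4 semitones from A4
f = 440 × 2^(4/12)
f = 554.37 Hz


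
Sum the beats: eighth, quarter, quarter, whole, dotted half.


Reasoning:
Beat values:
  eighth = 0.5 beats
  quarter = 1 beat
  quarter = 1 beat
  whole = 4 beats
  dotted half = 3 beats
Sum = 0.5 + 1 + 1 + 4 + 3
= 9.5 beats


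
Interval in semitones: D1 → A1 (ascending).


Working:
Absolute semitone position = octave×12 + chromatic position
D1: 1×12 + 2 = 14
A1: 1×12 + 9 = 21
Difference = 21 - 14 = 7
= 7 semitones


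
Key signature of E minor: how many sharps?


Sharp minor keys follow the circle of fifths: A(0), E(1), B(2), F#(3), C#(4), G#(5), D#(6), A#(7)
E minor has 1 sharp
Order of sharps: F# C# G# D# A# E# B# → first 1: F#
= 1 sharp


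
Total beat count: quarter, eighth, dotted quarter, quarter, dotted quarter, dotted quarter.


Solution.
Beat values:
  quarter = 1 beat
  eighth = 0.5 beats
  dotted quarter = 1.5 beats
  quarter = 1 beat
  dotted quarter = 1.5 beats
  dotted quarter = 1.5 beats
Sum = 1 + 0.5 + 1.5 + 1 + 1.5 + 1.5
= 7 beats


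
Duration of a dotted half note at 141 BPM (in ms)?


Let's work it out.
One quarter-note beat = 60000 / BPM = 60000 / 141 ms
Dotted half note = 3 × quarter note
Duration = 3 × 60000 / 141 = 180000 / 141
= 1276.6 ms


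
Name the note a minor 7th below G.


A 7th spans 7 letter names, so from G we land on A
A minor 7th = 10 semitones below G
Spell A at that pitch: A
= A


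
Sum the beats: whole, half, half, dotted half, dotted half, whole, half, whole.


Working:
Beat values:
  whole = 4 beats
  half = 2 beats
  half = 2 beats
  dotted half = 3 beats
  dotted half = 3 beats
  whole = 4 beats
  half = 2 beats
  whole = 4 beats
Sum = 4 + 2 + 2 + 3 + 3 + 4 + 2 + 4
= 24 beats


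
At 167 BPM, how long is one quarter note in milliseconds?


Step by step:
One quarter-note beat = 60000 / BPM = 60000 / 167 ms
Duration = 60000 / 167
= 359.3 ms


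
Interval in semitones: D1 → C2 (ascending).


Working:
Absolute semitone position = octave×12 + chromatic position
D1: 1×12 + 2 = 14
C2: 2×12 + 0 = 24
Difference = 24 - 14 = 10
= 10 semitones


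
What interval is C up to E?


Letter names: C → E spans 3 letter names → a 3rd
Semitones: C → E = 4 half-steps
A 3rd of 4 semitones is a major 3rd
= major 3rd


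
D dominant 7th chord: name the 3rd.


Reasoning:
Dominant 7th chord = root + major 3rd + perfect 5th + minor 7th
Seventh chords stack in thirds, so the letter names are D-F-A-C
Root: D
Major 3rd above D: F#
Perfect 5th above D: A
Minor 7th above D: C
The 3rd = F#


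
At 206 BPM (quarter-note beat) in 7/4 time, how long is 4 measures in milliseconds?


Solution.
Quarter-note beat duration = 60000 / 206 ms
Beats per measure (7/4) = 7
One measure = 7 × 60000 / 206 = 420000 / 206 ms
4 measures = 4 × 420000 / 206 = 1680000 / 206
= 8155.3 ms


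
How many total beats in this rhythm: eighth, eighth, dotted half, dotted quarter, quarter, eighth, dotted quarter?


Reasoning:
Beat values:
  eighth = 0.5 beats
  eighth = 0.5 beats
  dotted half = 3 beats
  dotted quarter = 1.5 beats
  quarter = 1 beat
  eighth = 0.5 beats
  dotted quarter = 1.5 beats
Sum = 0.5 + 0.5 + 3 + 1.5 + 1 + 0.5 + 1.5
= 8.5 beats


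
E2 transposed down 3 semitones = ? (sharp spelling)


E2: chromatic position 4 in octave 2 → absolute = 2×12 + 4 = 28
Transpose down 3: 28 - 3 = 25
25 = 2×12 + 1 → C# in octave 2
Result = C#2


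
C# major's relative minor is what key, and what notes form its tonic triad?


The relative minor shares the major's key signature and starts on its 6th degree
6th degree = a major 6th above the tonic; a major 6th above C# is A#
→ relative minor of C# major is A# minor
Tonic triad of A# minor = root + minor 3rd + perfect 5th = A# C# E#
= A# minor; triad = A# C# E#


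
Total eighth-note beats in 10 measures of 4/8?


Working:
Time signature 4/8: the bottom number 8 means the eighth note gets one count
The top number 4 means 4 eighth-note beats per measure
Total = 4 × 10 measures
= 40 eighth-note beats


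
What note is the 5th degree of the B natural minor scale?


Natural minor scale pattern: W-H-W-W-H-W-W (2-1-2-2-1-2-2 semitones)
Starting from B:
  B + 2 semitones → C#
  C# + 1 semitone → D
  D + 2 semitones → E
  E + 2 semitones → F#
  F# + 1 semitone → G
  G + 2 semitones → A
  A + 2 semitones → B
Scale: B C# D E F# G A
Degree 5 = F#


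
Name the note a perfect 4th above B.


Let's work it out.
A 4th spans 4 letter names, so from B we land on E
A perfect 4th = 5 semitones above B
Spell E at that pitch: E
= E


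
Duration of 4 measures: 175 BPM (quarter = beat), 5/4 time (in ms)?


Solution.
Quarter-note beat duration = 60000 / 175 ms
Beats per measure (5/4) = 5
One measure = 5 × 60000 / 175 = 300000 / 175 ms
4 measures = 4 × 300000 / 175 = 1200000 / 175
= 6857.1 ms


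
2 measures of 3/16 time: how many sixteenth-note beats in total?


Time signature 3/16: the bottom number 16 means the sixteenth note gets one count
The top number 3 means 3 sixteenth-note beats per measure
Total = 3 × 2 measures
= 6 sixteenth-note beats


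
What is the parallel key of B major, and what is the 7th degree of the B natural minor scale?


Solution.
Parallel keys share the same tonic but differ in mode
B major → parallel is B minor
B natural minor scale: B C# D E F# G A
= B minor; 7th degree = A


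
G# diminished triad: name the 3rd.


Solution.
Diminished triad = root + minor 3rd (3 semitones) + diminished 5th (6 semitones)
A triad on G# stacks thirds, so the chord tones use letter names G-B-D
Root: G#
Minor 3rd above G#: B
Diminished 5th above G#: D
The 3rd = B


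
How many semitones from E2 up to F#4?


Absolute semitone position = octave×12 + chromatic position
E2: 2×12 + 4 = 28
F#4: 4×12 + 6 = 54
Difference = 54 - 28 = 26
= 26 semitones


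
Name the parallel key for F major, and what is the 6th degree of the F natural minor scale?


Step by step:
Parallel keys share the same tonic but differ in mode
F major → parallel is F minor
F natural minor scale: F G Ab Bb C Db Eb
= F minor; 6th degree = Db


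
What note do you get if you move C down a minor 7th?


Step by step:
minor 7th: 7 letter names, 10 semitones
Letter: C - 6 → D
Pitch: C - 10 semitones, spelled as a D → D
= D


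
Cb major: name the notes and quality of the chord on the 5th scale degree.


Solution.
Cb major scale: Cb Db Eb Fb Gb Ab Bb
Diatonic triad on degree 5 stacks scale notes 5, 7, 2: Gb Bb Db
Gb→Bb = 4 semitones; Gb→Db = 7 semitones → major triad
= Gb Bb Db (major)


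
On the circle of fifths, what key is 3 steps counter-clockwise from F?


Let's work it out.
Each counter-clockwise step moves down a perfect 5th (= up a perfect 4th)
From F: F → Bb → Eb → Ab
= Ab


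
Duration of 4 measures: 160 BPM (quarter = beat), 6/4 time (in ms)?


Let's work it out.
Quarter-note beat duration = 60000 / 160 ms
Beats per measure (6/4) = 6
One measure = 6 × 60000 / 160 = 360000 / 160 ms
4 measures = 4 × 360000 / 160 = 1440000 / 160
= 9000.0 ms


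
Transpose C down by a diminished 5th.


diminished 5th: 5 letter names, 6 semitones
Letter: C - 4 → F
Pitch: C - 6 semitones, spelled as an F → F#
= F#


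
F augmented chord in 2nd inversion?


Solution.
Root position: F A C#
2nd inversion: move root and 3rd up an octave
Bass note: C#
Notes (bottom to top) = C# F A


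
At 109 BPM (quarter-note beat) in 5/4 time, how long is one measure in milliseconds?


Let's work it out.
Quarter-note beat duration = 60000 / 109 ms
Beats per measure (5/4) = 5
One measure = 5 × 60000 / 109 = 300000 / 109 ms
= 2752.3 ms


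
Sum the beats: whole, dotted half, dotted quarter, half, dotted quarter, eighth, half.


Beat values:
  whole = 4 beats
  dotted half = 3 beats
  dotted quarter = 1.5 beats
  half = 2 beats
  dotted quarter = 1.5 beats
  eighth = 0.5 beats
  half = 2 beats
Sum = 4 + 3 + 1.5 + 2 + 1.5 + 0.5 + 2
= 14.5 beats


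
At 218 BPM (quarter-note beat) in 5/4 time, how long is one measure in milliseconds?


Working:
Quarter-note beat duration = 60000 / 218 ms
Beats per measure (5/4) = 5
One measure = 5 × 60000 / 218 = 300000 / 218 ms
= 1376.1 ms


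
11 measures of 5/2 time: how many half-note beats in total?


Solution.
Time signature 5/2: the bottom number 2 means the half note gets one count
The top number 5 means 5 half-note beats per measure
Total = 5 × 11 measures
= 55 half-note beats


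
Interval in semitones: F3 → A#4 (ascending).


Step by step:
Absolute semitone position = octave×12 + chromatic position
F3: 3×12 + 5 = 41
A#4: 4×12 + 10 = 58
Difference = 58 - 41 = 17
= 17 semitones


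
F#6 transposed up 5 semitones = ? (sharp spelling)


Solution.
F#6: chromatic position 6 in octave 6 → absolute = 6×12 + 6 = 78
Transpose up 5: 78 + 5 = 83
83 = 6×12 + 11 → B in octave 6
Result = B6


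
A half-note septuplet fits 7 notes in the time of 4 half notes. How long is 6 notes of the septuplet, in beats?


Septuplet: 7 notes occupy the space of 4 half notes
Space = 4 × 2 = 8 beats
Each septuplet note = 8 / 7 = 8/7 beats
6 notes = 6 × 8/7 = 48/7
= 48/7 beats


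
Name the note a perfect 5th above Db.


Solution.
A 5th spans 5 letter names, so from D we land on A
A perfect 5th = 7 semitones above Db
Spell A at that pitch: Ab
= Ab


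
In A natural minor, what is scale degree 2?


Step by step:
Natural minor scale pattern: W-H-W-W-H-W-W (2-1-2-2-1-2-2 semitones)
Starting from A:
  A + 2 semitones → B
  B + 1 semitone → C
  C + 2 semitones → D
  D + 2 semitones → E
  E + 1 semitone → F
  F + 2 semitones → G
  G + 2 semitones → A
Scale: A B C D E F G
Degree 2 = B


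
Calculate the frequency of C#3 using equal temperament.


f = 440 × 2^(n/12) where n = semitones from A4
C#3: -20 semitones from A4
f = 440 × 2^(-20/12)
f = 138.59 Hz


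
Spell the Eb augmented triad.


Working:
Augmented triad = root + major 3rd (4 semitones) + augmented 5th (8 semitones)
A triad on Eb stacks thirds, so the chord tones use letter names E-G-B
Root: Eb
Major 3rd above Eb: G
Augmented 5th above Eb: B
Chord = Eb G B


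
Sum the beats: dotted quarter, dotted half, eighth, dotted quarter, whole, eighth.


Reasoning:
Beat values:
  dotted quarter = 1.5 beats
  dotted half = 3 beats
  eighth = 0.5 beats
  dotted quarter = 1.5 beats
  whole = 4 beats
  eighth = 0.5 beats
Sum = 1.5 + 3 + 0.5 + 1.5 + 4 + 0.5
= 11 beats


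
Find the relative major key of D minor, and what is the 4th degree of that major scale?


Step by step:
The relative major shares the key signature and is a minor 3rd above the minor tonic
A minor 3rd above D is F
→ relative major of D minor is F major
F major scale: F G A Bb C D E
= F major; 4th degree = Bb


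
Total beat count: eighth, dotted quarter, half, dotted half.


Reasoning:
Beat values:
  eighth = 0.5 beats
  dotted quarter = 1.5 beats
  half = 2 beats
  dotted half = 3 beats
Sum = 0.5 + 1.5 + 2 + 3
= 7 beats


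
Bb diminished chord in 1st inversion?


Working:
Root position: Bb Db Fb
1st inversion: move root up an octave
Bass note: Db
Notes (bottom to top) = Db Fb Bb


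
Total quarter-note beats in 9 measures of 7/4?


Working:
Time signature 7/4: the bottom number 4 means the quarter note gets one count
The top number 7 means 7 quarter-note beats per measure
Total = 7 × 9 measures
= 63 quarter-note beats


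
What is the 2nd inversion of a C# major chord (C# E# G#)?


Reasoning:
Root position: C# E# G#
2nd inversion: move root and 3rd up an octave
Bass note: G#
Notes (bottom to top) = G# C# E#


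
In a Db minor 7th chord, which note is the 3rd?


Working:
Minor 7th chord = root + minor 3rd + perfect 5th + minor 7th
Seventh chords stack in thirds, so the letter names are D-F-A-C
Root: Db
Minor 3rd above Db: Fb
Perfect 5th above Db: Ab
Minor 7th above Db: Cb
The 3rd = Fb


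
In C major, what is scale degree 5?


Major scale pattern: W-W-H-W-W-W-H (2-2-1-2-2-2-1 semitones)
Starting from C:
  C + 2 semitones → D
  D + 2 semitones → E
  E + 1 semitone → F
  F + 2 semitones → G
  G + 2 semitones → A
  A + 2 semitones → B
  B + 1 semitone → C
Scale: C D E F G A B
Degree 5 = G


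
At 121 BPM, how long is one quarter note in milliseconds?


Let's work it out.
One quarter-note beat = 60000 / BPM = 60000 / 121 ms
Duration = 60000 / 121
= 495.9 ms


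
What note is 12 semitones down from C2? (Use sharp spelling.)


C2: chromatic position 0 in octave 2 → absolute = 2×12 + 0 = 24
Transpose down 12: 24 - 12 = 12
12 = 1×12 + 0 → C in octave 1
Result = C1


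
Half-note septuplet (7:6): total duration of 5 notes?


Reasoning:
Septuplet: 7 notes occupy the space of 6 half notes
Space = 6 × 2 = 12 beats
Each septuplet note = 12 / 7 = 12/7 beats
5 notes = 5 × 12/7 = 60/7
= 60/7 beats
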